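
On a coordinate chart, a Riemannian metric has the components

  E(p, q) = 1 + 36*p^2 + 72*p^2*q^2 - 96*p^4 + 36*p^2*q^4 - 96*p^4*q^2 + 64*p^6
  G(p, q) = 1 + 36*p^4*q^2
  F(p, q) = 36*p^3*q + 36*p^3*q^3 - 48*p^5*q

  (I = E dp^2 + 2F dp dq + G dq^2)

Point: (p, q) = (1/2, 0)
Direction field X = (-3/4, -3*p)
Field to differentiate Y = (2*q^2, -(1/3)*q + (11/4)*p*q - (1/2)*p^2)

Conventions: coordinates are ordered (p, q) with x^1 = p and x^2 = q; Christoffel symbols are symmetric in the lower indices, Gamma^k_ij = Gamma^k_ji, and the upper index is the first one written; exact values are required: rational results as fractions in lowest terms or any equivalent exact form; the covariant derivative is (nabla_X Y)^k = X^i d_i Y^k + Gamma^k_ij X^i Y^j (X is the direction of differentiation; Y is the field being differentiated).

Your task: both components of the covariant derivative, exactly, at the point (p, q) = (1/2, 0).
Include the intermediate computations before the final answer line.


E = 5, F = 0, G = 1 at the point
E_p = 0, E_q = 0, F_p = 0, F_q = 3, G_p = 0, G_q = 0
EG - F^2 = 5;  g^inv = (1/5) * [[1, 0], [0, 5]]
first-kind symbols [ij,l] = (1/2)(d_i g_jl + d_j g_il - d_l g_ij): [pp,p] = E_p/2 = 0, [pp,q] = F_p - E_q/2 = 0, [pq,p] = E_q/2 = 0, [pq,q] = G_p/2 = 0, [qq,p] = F_q - G_p/2 = 3, [qq,q] = G_q/2 = 0
Gamma^p_ij = (G*[ij,p] - F*[ij,q])/(EG - F^2), Gamma^q_ij = (E*[ij,q] - F*[ij,p])/(EG - F^2)
Gamma_ppp = 0, Gamma_ppq = 0, Gamma_pqq = 3/5, Gamma_qpp = 0, Gamma_qpq = 0, Gamma_qqq = 0
X = (-3/4, -3/2), Y = (0, -1/8) at the point

Answer: (nabla_X Y)^p = 9/80, (nabla_X Y)^q = -19/16


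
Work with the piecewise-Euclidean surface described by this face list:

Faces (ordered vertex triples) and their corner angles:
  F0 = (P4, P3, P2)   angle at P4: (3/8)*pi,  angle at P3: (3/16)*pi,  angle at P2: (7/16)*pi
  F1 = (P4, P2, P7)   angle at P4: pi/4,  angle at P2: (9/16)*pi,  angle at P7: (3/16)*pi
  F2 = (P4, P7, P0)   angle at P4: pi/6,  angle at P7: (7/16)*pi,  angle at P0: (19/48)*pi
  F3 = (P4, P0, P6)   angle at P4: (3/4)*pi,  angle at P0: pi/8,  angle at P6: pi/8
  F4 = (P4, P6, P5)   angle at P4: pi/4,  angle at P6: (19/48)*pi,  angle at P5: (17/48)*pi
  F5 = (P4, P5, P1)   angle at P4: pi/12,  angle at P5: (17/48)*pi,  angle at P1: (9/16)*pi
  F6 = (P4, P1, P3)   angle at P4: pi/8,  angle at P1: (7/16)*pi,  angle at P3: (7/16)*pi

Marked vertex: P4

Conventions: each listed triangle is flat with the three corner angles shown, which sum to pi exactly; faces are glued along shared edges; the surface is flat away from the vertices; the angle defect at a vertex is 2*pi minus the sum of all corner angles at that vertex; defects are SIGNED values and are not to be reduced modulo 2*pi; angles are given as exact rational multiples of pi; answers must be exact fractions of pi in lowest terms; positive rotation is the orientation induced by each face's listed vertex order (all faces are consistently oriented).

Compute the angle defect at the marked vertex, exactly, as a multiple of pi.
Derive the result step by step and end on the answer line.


Sum of corner angles at P4: 2*pi
defect = 2*pi - 2*pi

Answer: defect(P4) = 0


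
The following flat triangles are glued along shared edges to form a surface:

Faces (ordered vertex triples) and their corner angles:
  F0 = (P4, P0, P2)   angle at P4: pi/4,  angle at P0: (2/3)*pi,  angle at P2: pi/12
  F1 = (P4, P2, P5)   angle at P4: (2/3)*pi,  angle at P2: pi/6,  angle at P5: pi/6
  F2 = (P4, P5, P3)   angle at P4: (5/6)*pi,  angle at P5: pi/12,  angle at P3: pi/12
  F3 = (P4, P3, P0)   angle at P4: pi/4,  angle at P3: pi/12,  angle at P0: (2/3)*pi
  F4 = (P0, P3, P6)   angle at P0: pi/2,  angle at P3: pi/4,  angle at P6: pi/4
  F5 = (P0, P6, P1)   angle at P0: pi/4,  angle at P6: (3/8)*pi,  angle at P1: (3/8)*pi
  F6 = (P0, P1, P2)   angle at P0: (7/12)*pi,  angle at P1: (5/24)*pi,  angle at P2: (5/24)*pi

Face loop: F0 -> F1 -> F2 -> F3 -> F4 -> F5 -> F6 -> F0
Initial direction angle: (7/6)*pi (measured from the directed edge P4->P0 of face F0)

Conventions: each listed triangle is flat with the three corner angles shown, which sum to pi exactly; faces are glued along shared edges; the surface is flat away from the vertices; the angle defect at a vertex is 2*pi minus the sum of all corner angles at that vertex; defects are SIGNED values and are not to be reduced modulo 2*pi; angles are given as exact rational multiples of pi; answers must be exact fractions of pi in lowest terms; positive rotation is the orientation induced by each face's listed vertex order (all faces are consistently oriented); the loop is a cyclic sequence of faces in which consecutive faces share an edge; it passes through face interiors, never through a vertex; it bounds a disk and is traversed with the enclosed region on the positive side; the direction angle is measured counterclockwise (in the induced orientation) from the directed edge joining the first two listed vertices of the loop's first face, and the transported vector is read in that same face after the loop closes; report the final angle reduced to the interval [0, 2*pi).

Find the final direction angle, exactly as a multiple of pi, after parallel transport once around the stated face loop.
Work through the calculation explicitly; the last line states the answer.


enclosed vertex P0: corner angles sum to (8/3)*pi, defect = 2*pi - (8/3)*pi = (-2/3)*pi
enclosed vertex P4: corner angles sum to 2*pi, defect = 2*pi - 2*pi = 0
adding the enclosed defects to the starting angle (mod 2*pi, induced orientation) gives the holonomy
final angle = (7/6)*pi - (2/3)*pi = pi/2 (mod 2*pi)

Answer: final direction angle = pi/2


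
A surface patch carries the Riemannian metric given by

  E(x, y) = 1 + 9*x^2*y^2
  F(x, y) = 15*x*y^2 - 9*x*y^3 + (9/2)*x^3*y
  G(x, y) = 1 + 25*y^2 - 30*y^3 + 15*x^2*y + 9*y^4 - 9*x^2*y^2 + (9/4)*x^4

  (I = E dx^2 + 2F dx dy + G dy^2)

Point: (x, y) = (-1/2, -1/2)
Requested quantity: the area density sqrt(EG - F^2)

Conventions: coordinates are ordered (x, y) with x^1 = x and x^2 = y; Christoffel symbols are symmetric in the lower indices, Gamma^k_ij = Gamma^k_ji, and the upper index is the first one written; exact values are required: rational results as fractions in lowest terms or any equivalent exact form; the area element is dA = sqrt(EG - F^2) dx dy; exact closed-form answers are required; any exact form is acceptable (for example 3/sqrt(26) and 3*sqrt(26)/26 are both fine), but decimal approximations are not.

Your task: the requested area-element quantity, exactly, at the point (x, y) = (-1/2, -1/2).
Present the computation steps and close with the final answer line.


E = 25/16, F = -69/32, G = 593/64; EG - F^2 = 629/64

Answer: sqrt(EG - F^2) = sqrt(629)/8


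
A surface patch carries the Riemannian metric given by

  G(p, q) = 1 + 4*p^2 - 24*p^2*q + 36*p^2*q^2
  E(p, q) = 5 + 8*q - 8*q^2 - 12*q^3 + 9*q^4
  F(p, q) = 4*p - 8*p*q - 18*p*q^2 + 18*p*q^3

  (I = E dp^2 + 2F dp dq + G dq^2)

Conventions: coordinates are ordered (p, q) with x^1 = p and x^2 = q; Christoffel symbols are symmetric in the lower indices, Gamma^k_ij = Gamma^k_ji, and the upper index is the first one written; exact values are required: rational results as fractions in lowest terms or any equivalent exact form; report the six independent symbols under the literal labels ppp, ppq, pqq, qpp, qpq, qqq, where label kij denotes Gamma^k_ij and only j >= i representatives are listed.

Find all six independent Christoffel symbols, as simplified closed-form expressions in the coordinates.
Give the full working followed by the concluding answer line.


E = 5 + 8*q - 8*q^2 - 12*q^3 + 9*q^4; F = 4*p - 8*p*q - 18*p*q^2 + 18*p*q^3; G = 1 + 4*p^2 - 24*p^2*q + 36*p^2*q^2
Gamma^k_ij = (1/2) g^{kl} (d_i g_jl + d_j g_il - d_l g_ij), with g^inv = (1/(EG-F^2)) [[G, -F], [-F, E]]
first partials: E_p = 0, E_q = 8 - 16*q - 36*q^2 + 36*q^3, F_p = 4 - 8*q - 18*q^2 + 18*q^3, F_q = -8*p - 36*p*q + 54*p*q^2, G_p = 8*p - 48*p*q + 72*p*q^2, G_q = -24*p^2 + 72*p^2*q
D = EG - F^2 = 5 + 8*q - 8*q^2 + 4*p^2 - 12*q^3 - 24*p^2*q + 9*q^4 + 36*p^2*q^2
expanded: Gamma^p_pp = (G E_p - 2F F_p + F E_q)/(2D), Gamma^p_pq = (G E_q - F G_p)/(2D), Gamma^p_qq = (2G F_q - G G_p - F G_q)/(2D), Gamma^q_pp = (2E F_p - E E_q - F E_p)/(2D), Gamma^q_pq = (E G_p - F E_q)/(2D), Gamma^q_qq = (E G_q - 2F F_q + F G_p)/(2D); substitute and cancel common factors

Answer: Gamma_ppp = 0, Gamma_ppq = (18*q^3 - 18*q^2 - 8*q + 4)/(36*p^2*q^2 - 24*p^2*q + 4*p^2 + 9*q^4 - 12*q^3 - 8*q^2 + 8*q + 5), Gamma_pqq = (18*p*q^2 - 12*p*q - 12*p)/(36*p^2*q^2 - 24*p^2*q + 4*p^2 + 9*q^4 - 12*q^3 - 8*q^2 + 8*q + 5), Gamma_qpp = 0, Gamma_qpq = (36*p*q^2 - 24*p*q + 4*p)/(36*p^2*q^2 - 24*p^2*q + 4*p^2 + 9*q^4 - 12*q^3 - 8*q^2 + 8*q + 5), Gamma_qqq = (36*p^2*q - 12*p^2)/(36*p^2*q^2 - 24*p^2*q + 4*p^2 + 9*q^4 - 12*q^3 - 8*q^2 + 8*q + 5)


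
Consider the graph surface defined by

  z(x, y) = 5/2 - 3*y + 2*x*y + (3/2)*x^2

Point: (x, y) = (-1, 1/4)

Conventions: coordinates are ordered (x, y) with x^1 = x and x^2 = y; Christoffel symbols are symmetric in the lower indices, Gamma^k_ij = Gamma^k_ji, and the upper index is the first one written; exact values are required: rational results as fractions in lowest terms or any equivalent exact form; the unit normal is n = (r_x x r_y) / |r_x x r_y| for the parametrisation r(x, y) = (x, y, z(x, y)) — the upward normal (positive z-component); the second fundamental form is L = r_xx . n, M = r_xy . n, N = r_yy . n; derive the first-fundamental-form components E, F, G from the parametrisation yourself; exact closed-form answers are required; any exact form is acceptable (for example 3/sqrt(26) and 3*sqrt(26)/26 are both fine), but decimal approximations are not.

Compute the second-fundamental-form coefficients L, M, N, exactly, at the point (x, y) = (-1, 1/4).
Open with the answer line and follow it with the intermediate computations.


Answer: L = 2*sqrt(129)/43, M = 4*sqrt(129)/129, N = 0

z_x = -5/2, z_y = -5, z_xx = 3, z_xy = 2, z_yy = 0
E = 29/4, F = 25/2, G = 26; answer radicand W^2 = 129/4
unnormalised second-form numerators: l = 3, m = 2, n = 0; L = l/sqrt(129/4), and similarly M = m/sqrt(W^2), N = n/sqrt(W^2)


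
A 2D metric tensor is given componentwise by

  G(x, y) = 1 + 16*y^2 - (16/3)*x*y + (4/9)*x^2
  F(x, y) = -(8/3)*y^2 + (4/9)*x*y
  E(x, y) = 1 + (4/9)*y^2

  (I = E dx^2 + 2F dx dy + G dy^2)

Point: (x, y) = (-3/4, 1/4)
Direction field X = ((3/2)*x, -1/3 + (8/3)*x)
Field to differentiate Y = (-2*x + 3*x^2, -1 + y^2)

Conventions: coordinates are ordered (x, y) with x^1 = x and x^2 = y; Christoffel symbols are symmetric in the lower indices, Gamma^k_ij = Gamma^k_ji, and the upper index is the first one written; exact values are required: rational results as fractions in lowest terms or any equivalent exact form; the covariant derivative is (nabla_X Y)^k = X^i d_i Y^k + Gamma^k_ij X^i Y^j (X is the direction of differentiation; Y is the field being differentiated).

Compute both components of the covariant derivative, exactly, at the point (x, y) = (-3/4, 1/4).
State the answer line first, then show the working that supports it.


Answer: (nabla_X Y)^x = 25115/3776, (nabla_X Y)^y = 54203/11328

E = 37/36, F = -1/4, G = 13/4 at the point
E_x = 0, E_y = 2/9, F_x = 1/9, F_y = -5/3, G_x = -2, G_y = 12
EG - F^2 = 59/18;  g^inv = (18/59) * [[13/4, 1/4], [1/4, 37/36]]
first-kind symbols [ij,l] = (1/2)(d_i g_jl + d_j g_il - d_l g_ij): [xx,x] = E_x/2 = 0, [xx,y] = F_x - E_y/2 = 0, [xy,x] = E_y/2 = 1/9, [xy,y] = G_x/2 = -1, [yy,x] = F_y - G_x/2 = -2/3, [yy,y] = G_y/2 = 6
Gamma^x_ij = (G*[ij,x] - F*[ij,y])/(EG - F^2), Gamma^y_ij = (E*[ij,y] - F*[ij,x])/(EG - F^2)
Gamma_xxx = 0, Gamma_xxy = 2/59, Gamma_xyy = -12/59, Gamma_yxx = 0, Gamma_yxy = -18/59, Gamma_yyy = 108/59
X = (-9/8, -7/3), Y = (51/16, -15/16) at the point


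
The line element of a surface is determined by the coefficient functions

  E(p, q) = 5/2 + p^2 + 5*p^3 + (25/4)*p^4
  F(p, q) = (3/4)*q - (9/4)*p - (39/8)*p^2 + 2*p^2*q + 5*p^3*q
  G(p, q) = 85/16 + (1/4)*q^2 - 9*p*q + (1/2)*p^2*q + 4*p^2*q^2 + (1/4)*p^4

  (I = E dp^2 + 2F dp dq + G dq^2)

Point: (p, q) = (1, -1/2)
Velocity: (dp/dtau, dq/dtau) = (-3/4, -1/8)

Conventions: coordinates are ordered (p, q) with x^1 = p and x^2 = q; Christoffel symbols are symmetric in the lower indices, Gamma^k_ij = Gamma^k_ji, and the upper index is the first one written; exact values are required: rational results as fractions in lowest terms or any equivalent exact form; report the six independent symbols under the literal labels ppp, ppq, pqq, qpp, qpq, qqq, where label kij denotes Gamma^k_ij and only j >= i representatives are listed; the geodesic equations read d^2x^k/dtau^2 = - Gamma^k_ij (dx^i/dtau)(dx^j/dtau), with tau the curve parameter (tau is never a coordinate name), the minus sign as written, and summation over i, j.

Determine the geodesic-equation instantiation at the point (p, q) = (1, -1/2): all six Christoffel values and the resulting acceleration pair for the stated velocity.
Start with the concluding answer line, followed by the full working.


Answer: Gamma_ppp = -20/97, Gamma_ppq = 1232/1261, Gamma_pqq = -765/1261, Gamma_qpp = -212/97, Gamma_qpq = 1652/1261, Gamma_qqq = -1513/1261; accelerations (d^2p/dtau^2, d^2q/dtau^2) = (-4659/80704, 80905/80704)

E = 59/4, F = -11, G = 87/8 at the point
E_p = 42, E_q = 0, F_p = -43/2, F_q = 31/4, G_p = 7, G_q = -51/4
EG - F^2 = 1261/32;  g^inv = (32/1261) * [[87/8, 11], [11, 59/4]]
first-kind symbols [ij,l] = (1/2)(d_i g_jl + d_j g_il - d_l g_ij): [pp,p] = E_p/2 = 21, [pp,q] = F_p - E_q/2 = -43/2, [pq,p] = E_q/2 = 0, [pq,q] = G_p/2 = 7/2, [qq,p] = F_q - G_p/2 = 17/4, [qq,q] = G_q/2 = -51/8
Gamma^p_ij = (G*[ij,p] - F*[ij,q])/(EG - F^2), Gamma^q_ij = (E*[ij,q] - F*[ij,p])/(EG - F^2)
Gamma_ppp = -20/97, Gamma_ppq = 1232/1261, Gamma_pqq = -765/1261, Gamma_qpp = -212/97, Gamma_qpq = 1652/1261, Gamma_qqq = -1513/1261
d^2p/dtau^2 = -(Gamma_ppp*(-3/4)^2 + 2*Gamma_ppq*(-3/4)*(-1/8) + Gamma_pqq*(-1/8)^2) = -4659/80704
d^2q/dtau^2 = -(Gamma_qpp*(-3/4)^2 + 2*Gamma_qpq*(-3/4)*(-1/8) + Gamma_qqq*(-1/8)^2) = 80905/80704


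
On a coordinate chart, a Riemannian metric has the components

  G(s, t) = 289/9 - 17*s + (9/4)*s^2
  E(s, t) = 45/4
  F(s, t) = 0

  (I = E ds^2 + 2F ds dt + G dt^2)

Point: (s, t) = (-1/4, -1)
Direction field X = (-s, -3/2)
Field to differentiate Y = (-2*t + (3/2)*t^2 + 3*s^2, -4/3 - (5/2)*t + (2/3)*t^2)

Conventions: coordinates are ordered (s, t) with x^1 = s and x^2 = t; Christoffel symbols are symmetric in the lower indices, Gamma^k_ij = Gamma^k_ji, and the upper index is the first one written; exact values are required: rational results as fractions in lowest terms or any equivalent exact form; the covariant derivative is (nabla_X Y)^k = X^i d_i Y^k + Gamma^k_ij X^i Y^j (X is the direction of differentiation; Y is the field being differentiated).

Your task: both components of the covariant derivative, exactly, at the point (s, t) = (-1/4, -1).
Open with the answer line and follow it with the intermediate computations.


Answer: (nabla_X Y)^s = 707/144, (nabla_X Y)^t = 8131/1160

E = 45/4, F = 0, G = 21025/576 at the point
E_s = 0, E_t = 0, F_s = 0, F_t = 0, G_s = -145/8, G_t = 0
EG - F^2 = 105125/256;  g^inv = (256/105125) * [[21025/576, 0], [0, 45/4]]
first-kind symbols [ij,l] = (1/2)(d_i g_jl + d_j g_il - d_l g_ij): [ss,s] = E_s/2 = 0, [ss,t] = F_s - E_t/2 = 0, [st,s] = E_t/2 = 0, [st,t] = G_s/2 = -145/16, [tt,s] = F_t - G_s/2 = 145/16, [tt,t] = G_t/2 = 0
Gamma^s_ij = (G*[ij,s] - F*[ij,t])/(EG - F^2), Gamma^t_ij = (E*[ij,t] - F*[ij,s])/(EG - F^2)
Gamma_sss = 0, Gamma_sst = 0, Gamma_stt = 29/36, Gamma_tss = 0, Gamma_tst = -36/145, Gamma_ttt = 0
X = (1/4, -3/2), Y = (59/16, 11/6) at the point


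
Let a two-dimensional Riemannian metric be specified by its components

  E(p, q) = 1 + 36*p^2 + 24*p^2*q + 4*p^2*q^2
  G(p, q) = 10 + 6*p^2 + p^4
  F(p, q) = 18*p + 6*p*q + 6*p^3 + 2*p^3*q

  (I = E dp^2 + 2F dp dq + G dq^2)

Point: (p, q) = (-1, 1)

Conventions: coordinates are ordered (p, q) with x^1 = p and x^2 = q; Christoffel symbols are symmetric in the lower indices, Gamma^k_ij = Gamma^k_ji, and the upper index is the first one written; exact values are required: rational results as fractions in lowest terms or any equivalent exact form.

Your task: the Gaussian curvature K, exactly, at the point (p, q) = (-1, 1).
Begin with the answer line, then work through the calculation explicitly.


Answer: K = -4/6561

E = 65, F = -32, G = 17, EG - F^2 = 81 at the point
E_p = -128, E_q = 32, F_p = 48, F_q = -8, G_p = -16, G_q = 0
E_qq = 8, F_pq = 12, G_pp = 24
Brioschi: K = (det M1 - det M2) / (EG - F^2)^2 with the standard first/second-derivative matrices M1, M2.
M1 = [[-E_qq/2 + F_pq - G_pp/2, E_p/2, F_p - E_q/2], [F_q - G_p/2, E, F], [G_q/2, F, G]] = [[-4, -64, 32], [0, 65, -32], [0, -32, 17]]; det M1 = -324
M2 = [[0, E_q/2, G_p/2], [E_q/2, E, F], [G_p/2, F, G]] = [[0, 16, -8], [16, 65, -32], [-8, -32, 17]]; det M2 = -320
det M1 - det M2 = -4; K = -4 / (81)^2 = -4/6561


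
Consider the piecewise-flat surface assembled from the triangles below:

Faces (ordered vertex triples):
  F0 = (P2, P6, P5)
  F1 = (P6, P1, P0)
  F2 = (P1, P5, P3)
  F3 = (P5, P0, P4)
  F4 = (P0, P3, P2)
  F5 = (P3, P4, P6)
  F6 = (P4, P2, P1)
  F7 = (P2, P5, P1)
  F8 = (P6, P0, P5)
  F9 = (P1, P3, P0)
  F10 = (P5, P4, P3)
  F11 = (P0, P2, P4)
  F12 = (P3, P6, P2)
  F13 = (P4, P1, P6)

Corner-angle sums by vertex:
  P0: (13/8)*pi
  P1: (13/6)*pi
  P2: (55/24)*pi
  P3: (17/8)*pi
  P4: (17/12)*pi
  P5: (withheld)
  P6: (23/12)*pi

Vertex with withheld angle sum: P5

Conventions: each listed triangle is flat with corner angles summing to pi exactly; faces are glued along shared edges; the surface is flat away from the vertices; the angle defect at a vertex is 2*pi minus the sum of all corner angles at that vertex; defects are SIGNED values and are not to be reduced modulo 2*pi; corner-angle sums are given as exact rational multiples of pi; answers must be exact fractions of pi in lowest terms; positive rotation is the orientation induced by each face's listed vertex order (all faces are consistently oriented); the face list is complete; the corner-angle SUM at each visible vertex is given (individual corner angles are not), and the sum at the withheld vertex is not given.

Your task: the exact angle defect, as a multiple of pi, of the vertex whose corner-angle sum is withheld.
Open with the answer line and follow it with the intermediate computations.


Answer: defect(P5) = (-11/24)*pi

V = 7, E = 21, F = 14; chi = V - E + F = 0
Gauss-Bonnet: total defect = 2*pi*chi = 0; visible defects sum to (11/24)*pi


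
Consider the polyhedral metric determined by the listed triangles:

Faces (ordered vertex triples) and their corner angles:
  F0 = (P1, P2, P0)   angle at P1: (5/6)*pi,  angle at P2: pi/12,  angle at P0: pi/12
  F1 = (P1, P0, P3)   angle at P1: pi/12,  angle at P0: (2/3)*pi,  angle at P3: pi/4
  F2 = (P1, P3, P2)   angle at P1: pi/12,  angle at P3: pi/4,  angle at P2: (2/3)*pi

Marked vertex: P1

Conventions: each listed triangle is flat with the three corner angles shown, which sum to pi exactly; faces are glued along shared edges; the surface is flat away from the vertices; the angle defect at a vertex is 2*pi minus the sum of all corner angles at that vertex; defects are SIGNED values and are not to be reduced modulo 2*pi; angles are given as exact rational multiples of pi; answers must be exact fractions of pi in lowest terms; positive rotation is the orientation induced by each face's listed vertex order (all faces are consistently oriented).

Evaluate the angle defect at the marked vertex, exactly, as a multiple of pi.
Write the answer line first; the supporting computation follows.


Answer: defect(P1) = pi

Sum of corner angles at P1: pi
defect = 2*pi - pi


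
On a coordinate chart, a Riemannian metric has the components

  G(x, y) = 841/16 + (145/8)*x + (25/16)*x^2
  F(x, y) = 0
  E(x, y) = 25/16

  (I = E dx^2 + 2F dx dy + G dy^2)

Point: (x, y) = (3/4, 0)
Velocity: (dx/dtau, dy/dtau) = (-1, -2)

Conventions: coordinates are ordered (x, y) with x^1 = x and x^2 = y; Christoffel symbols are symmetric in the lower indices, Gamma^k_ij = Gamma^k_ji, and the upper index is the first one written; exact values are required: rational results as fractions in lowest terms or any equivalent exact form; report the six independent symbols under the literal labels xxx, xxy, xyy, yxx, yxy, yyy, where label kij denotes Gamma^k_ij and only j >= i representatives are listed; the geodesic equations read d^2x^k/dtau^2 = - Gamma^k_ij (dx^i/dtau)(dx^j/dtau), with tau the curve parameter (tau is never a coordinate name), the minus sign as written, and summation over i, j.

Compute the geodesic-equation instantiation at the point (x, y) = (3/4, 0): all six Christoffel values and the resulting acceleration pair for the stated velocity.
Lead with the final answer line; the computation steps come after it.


Answer: Gamma_xxx = 0, Gamma_xxy = 0, Gamma_xyy = -131/20, Gamma_yxx = 0, Gamma_yxy = 20/131, Gamma_yyy = 0; accelerations (d^2x/dtau^2, d^2y/dtau^2) = (131/5, -80/131)

E = 25/16, F = 0, G = 17161/256 at the point
E_x = 0, E_y = 0, F_x = 0, F_y = 0, G_x = 655/32, G_y = 0
EG - F^2 = 429025/4096;  g^inv = (4096/429025) * [[17161/256, 0], [0, 25/16]]
first-kind symbols [ij,l] = (1/2)(d_i g_jl + d_j g_il - d_l g_ij): [xx,x] = E_x/2 = 0, [xx,y] = F_x - E_y/2 = 0, [xy,x] = E_y/2 = 0, [xy,y] = G_x/2 = 655/64, [yy,x] = F_y - G_x/2 = -655/64, [yy,y] = G_y/2 = 0
Gamma^x_ij = (G*[ij,x] - F*[ij,y])/(EG - F^2), Gamma^y_ij = (E*[ij,y] - F*[ij,x])/(EG - F^2)
Gamma_xxx = 0, Gamma_xxy = 0, Gamma_xyy = -131/20, Gamma_yxx = 0, Gamma_yxy = 20/131, Gamma_yyy = 0
d^2x/dtau^2 = -(Gamma_xxx*(-1)^2 + 2*Gamma_xxy*(-1)*(-2) + Gamma_xyy*(-2)^2) = 131/5
d^2y/dtau^2 = -(Gamma_yxx*(-1)^2 + 2*Gamma_yxy*(-1)*(-2) + Gamma_yyy*(-2)^2) = -80/131


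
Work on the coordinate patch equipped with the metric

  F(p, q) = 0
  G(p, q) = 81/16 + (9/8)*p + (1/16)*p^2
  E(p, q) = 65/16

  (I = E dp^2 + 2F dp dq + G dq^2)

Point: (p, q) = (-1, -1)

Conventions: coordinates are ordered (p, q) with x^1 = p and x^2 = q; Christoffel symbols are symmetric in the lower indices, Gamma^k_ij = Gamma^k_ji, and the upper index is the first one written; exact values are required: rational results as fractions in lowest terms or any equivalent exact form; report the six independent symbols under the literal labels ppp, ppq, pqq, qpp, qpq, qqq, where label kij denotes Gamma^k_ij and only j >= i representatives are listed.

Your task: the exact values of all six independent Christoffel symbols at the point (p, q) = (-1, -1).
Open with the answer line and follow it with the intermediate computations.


Answer: Gamma_ppp = 0, Gamma_ppq = 0, Gamma_pqq = -8/65, Gamma_qpp = 0, Gamma_qpq = 1/8, Gamma_qqq = 0

E = 65/16, F = 0, G = 4 at the point
E_p = 0, E_q = 0, F_p = 0, F_q = 0, G_p = 1, G_q = 0
EG - F^2 = 65/4;  g^inv = (4/65) * [[4, 0], [0, 65/16]]
first-kind symbols [ij,l] = (1/2)(d_i g_jl + d_j g_il - d_l g_ij): [pp,p] = E_p/2 = 0, [pp,q] = F_p - E_q/2 = 0, [pq,p] = E_q/2 = 0, [pq,q] = G_p/2 = 1/2, [qq,p] = F_q - G_p/2 = -1/2, [qq,q] = G_q/2 = 0
Gamma^p_ij = (G*[ij,p] - F*[ij,q])/(EG - F^2), Gamma^q_ij = (E*[ij,q] - F*[ij,p])/(EG - F^2)


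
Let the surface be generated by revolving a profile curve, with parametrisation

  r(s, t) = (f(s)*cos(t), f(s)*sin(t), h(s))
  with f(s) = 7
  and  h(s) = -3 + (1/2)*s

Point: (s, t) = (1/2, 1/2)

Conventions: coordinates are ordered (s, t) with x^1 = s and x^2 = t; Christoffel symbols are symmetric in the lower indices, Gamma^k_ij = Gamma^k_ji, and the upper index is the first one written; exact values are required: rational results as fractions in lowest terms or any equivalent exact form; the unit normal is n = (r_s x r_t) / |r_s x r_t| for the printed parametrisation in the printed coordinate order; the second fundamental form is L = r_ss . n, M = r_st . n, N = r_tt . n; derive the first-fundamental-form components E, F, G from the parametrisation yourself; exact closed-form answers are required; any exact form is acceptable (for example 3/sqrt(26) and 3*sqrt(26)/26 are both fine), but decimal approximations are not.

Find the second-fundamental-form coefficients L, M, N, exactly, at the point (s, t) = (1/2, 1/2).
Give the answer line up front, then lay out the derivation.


Answer: L = 0, M = 0, N = 7

f = 7, f' = 0, f'' = 0, h' = 1/2, h'' = 0
E = 1/4, F = 0, G = 49; answer radicand W^2 = 1/4
unnormalised second-form numerators: l = 0, m = 0, n = 7/2; L = l/sqrt(1/4), and similarly M = m/sqrt(W^2), N = n/sqrt(W^2)


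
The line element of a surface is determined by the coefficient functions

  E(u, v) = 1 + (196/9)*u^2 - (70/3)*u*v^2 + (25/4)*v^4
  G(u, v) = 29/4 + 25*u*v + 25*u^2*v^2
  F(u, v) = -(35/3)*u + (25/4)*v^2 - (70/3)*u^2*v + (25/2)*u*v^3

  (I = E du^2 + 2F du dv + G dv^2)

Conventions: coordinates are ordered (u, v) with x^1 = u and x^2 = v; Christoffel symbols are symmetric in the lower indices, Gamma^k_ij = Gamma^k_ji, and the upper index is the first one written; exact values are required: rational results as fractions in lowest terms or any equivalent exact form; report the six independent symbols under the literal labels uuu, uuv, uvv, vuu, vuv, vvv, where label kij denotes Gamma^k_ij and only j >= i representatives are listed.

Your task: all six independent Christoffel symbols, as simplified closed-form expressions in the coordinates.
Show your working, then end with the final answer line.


E = 1 + (196/9)*u^2 - (70/3)*u*v^2 + (25/4)*v^4; F = -(35/3)*u + (25/4)*v^2 - (70/3)*u^2*v + (25/2)*u*v^3; G = 29/4 + 25*u*v + 25*u^2*v^2
Gamma^k_ij = (1/2) g^{kl} (d_i g_jl + d_j g_il - d_l g_ij), with g^inv = (1/(EG-F^2)) [[G, -F], [-F, E]]
first partials: E_u = (392/9)*u - (70/3)*v^2, E_v = -(140/3)*u*v + 25*v^3, F_u = -35/3 - (140/3)*u*v + (25/2)*v^3, F_v = (25/2)*v - (70/3)*u^2 + (75/2)*u*v^2, G_u = 25*v + 50*u*v^2, G_v = 25*u + 50*u^2*v
D = EG - F^2 = 29/4 + 25*u*v + (196/9)*u^2 - (70/3)*u*v^2 + (25/4)*v^4 + 25*u^2*v^2
expanded: Gamma^u_uu = (G E_u - 2F F_u + F E_v)/(2D), Gamma^u_uv = (G E_v - F G_u)/(2D), Gamma^u_vv = (2G F_v - G G_u - F G_v)/(2D), Gamma^v_uu = (2E F_u - E E_v - F E_u)/(2D), Gamma^v_uv = (E G_u - F E_v)/(2D), Gamma^v_vv = (E G_v - 2F F_v + F G_u)/(2D); substitute and cancel common factors

Answer: Gamma_uuu = (784*u - 420*v^2)/(900*u^2*v^2 + 784*u^2 - 840*u*v^2 + 900*u*v + 225*v^4 + 261), Gamma_uuv = (-840*u*v + 450*v^3)/(900*u^2*v^2 + 784*u^2 - 840*u*v^2 + 900*u*v + 225*v^4 + 261), Gamma_uvv = (-840*u^2 + 450*u*v^2)/(900*u^2*v^2 + 784*u^2 - 840*u*v^2 + 900*u*v + 225*v^4 + 261), Gamma_vuu = (-840*u*v - 420)/(900*u^2*v^2 + 784*u^2 - 840*u*v^2 + 900*u*v + 225*v^4 + 261), Gamma_vuv = (900*u*v^2 + 450*v)/(900*u^2*v^2 + 784*u^2 - 840*u*v^2 + 900*u*v + 225*v^4 + 261), Gamma_vvv = (900*u^2*v + 450*u)/(900*u^2*v^2 + 784*u^2 - 840*u*v^2 + 900*u*v + 225*v^4 + 261)


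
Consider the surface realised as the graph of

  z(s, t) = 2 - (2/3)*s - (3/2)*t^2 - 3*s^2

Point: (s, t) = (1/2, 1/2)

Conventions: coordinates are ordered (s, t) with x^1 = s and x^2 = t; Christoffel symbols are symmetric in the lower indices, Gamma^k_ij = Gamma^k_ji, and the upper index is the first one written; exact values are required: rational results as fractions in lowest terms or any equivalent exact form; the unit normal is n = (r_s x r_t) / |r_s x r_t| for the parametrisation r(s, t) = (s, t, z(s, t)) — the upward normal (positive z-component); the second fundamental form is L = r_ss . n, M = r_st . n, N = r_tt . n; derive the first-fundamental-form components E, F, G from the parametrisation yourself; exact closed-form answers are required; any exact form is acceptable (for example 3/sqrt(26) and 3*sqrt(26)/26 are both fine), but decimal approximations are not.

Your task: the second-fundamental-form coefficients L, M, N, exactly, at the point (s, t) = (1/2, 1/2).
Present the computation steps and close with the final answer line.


z_s = -11/3, z_t = -3/2, z_ss = -6, z_st = 0, z_tt = -3
E = 130/9, F = 11/2, G = 13/4; answer radicand W^2 = 601/36
unnormalised second-form numerators: l = -6, m = 0, n = -3; L = l/sqrt(601/36), and similarly M = m/sqrt(W^2), N = n/sqrt(W^2)

Answer: L = -36*sqrt(601)/601, M = 0, N = -18*sqrt(601)/601


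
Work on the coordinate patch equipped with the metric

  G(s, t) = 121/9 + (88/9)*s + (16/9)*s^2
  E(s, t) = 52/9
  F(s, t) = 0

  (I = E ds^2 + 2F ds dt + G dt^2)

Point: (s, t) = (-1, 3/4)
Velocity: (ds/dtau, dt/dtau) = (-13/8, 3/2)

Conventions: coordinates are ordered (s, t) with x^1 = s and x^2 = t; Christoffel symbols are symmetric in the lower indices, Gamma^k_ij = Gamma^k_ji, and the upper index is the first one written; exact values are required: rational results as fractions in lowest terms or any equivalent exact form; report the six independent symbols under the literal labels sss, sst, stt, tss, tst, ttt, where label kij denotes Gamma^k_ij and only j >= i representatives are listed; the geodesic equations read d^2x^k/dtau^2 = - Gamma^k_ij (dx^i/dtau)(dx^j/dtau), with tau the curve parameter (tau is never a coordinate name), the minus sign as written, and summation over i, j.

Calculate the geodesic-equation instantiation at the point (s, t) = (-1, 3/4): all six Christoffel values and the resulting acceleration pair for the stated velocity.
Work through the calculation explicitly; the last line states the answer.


E = 52/9, F = 0, G = 49/9 at the point
E_s = 0, E_t = 0, F_s = 0, F_t = 0, G_s = 56/9, G_t = 0
EG - F^2 = 2548/81;  g^inv = (81/2548) * [[49/9, 0], [0, 52/9]]
first-kind symbols [ij,l] = (1/2)(d_i g_jl + d_j g_il - d_l g_ij): [ss,s] = E_s/2 = 0, [ss,t] = F_s - E_t/2 = 0, [st,s] = E_t/2 = 0, [st,t] = G_s/2 = 28/9, [tt,s] = F_t - G_s/2 = -28/9, [tt,t] = G_t/2 = 0
Gamma^s_ij = (G*[ij,s] - F*[ij,t])/(EG - F^2), Gamma^t_ij = (E*[ij,t] - F*[ij,s])/(EG - F^2)
Gamma_sss = 0, Gamma_sst = 0, Gamma_stt = -7/13, Gamma_tss = 0, Gamma_tst = 4/7, Gamma_ttt = 0
d^2s/dtau^2 = -(Gamma_sss*(-13/8)^2 + 2*Gamma_sst*(-13/8)*(3/2) + Gamma_stt*(3/2)^2) = 63/52
d^2t/dtau^2 = -(Gamma_tss*(-13/8)^2 + 2*Gamma_tst*(-13/8)*(3/2) + Gamma_ttt*(3/2)^2) = 39/14

Answer: Gamma_sss = 0, Gamma_sst = 0, Gamma_stt = -7/13, Gamma_tss = 0, Gamma_tst = 4/7, Gamma_ttt = 0; accelerations (d^2s/dtau^2, d^2t/dtau^2) = (63/52, 39/14)


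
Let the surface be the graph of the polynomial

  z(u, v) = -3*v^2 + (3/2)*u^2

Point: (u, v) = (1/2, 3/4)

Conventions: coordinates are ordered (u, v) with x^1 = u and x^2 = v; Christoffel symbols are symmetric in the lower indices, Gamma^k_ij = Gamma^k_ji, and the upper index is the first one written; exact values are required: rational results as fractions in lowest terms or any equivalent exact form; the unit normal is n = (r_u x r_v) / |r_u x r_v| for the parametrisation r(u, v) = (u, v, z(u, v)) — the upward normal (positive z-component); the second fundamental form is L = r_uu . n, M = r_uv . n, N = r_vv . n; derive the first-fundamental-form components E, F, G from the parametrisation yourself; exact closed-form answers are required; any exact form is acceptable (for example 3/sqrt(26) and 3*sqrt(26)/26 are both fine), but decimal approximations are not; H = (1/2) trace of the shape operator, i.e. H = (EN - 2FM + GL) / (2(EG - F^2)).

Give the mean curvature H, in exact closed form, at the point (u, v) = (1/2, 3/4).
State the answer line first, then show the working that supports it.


Answer: H = 177*sqrt(94)/8836

z_u = 3/2, z_v = -9/2, z_uu = 3, z_uv = 0, z_vv = -6
E = 13/4, F = -27/4, G = 85/4; answer radicand W^2 = 47/2
unnormalised second-form numerators: l = 3, m = 0, n = -6; L = l/sqrt(47/2), and similarly M = m/sqrt(W^2), N = n/sqrt(W^2)
H = (E*n - 2*F*m + G*l) / (2*(EG - F^2)*sqrt(W^2)); E*n - 2*F*m + G*l = 177/4, EG - F^2 = 47/2, so H = (177/188)/sqrt(47/2)


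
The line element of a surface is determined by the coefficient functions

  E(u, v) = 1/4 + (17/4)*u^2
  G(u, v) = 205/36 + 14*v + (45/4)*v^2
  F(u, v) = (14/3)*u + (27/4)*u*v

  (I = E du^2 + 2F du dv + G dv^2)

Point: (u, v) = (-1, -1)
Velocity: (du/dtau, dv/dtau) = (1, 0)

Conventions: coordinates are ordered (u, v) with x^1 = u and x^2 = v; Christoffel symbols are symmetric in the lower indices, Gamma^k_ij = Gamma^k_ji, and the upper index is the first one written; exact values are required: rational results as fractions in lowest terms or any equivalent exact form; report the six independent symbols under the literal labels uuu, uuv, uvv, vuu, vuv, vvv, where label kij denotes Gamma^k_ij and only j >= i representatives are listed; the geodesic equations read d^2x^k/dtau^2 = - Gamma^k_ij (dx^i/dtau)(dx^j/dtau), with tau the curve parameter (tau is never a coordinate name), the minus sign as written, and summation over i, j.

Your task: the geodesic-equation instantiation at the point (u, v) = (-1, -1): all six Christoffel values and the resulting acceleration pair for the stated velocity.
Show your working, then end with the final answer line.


E = 9/2, F = 25/12, G = 53/18 at the point
E_u = -17/2, E_v = 0, F_u = -25/12, F_v = -27/4, G_u = 0, G_v = -17/2
EG - F^2 = 1283/144;  g^inv = (144/1283) * [[53/18, -25/12], [-25/12, 9/2]]
first-kind symbols [ij,l] = (1/2)(d_i g_jl + d_j g_il - d_l g_ij): [uu,u] = E_u/2 = -17/4, [uu,v] = F_u - E_v/2 = -25/12, [uv,u] = E_v/2 = 0, [uv,v] = G_u/2 = 0, [vv,u] = F_v - G_u/2 = -27/4, [vv,v] = G_v/2 = -17/4
Gamma^u_ij = (G*[ij,u] - F*[ij,v])/(EG - F^2), Gamma^v_ij = (E*[ij,v] - F*[ij,u])/(EG - F^2)
Gamma_uuu = -1177/1283, Gamma_uuv = 0, Gamma_uvv = -1587/1283, Gamma_vuu = -75/1283, Gamma_vuv = 0, Gamma_vvv = -729/1283
d^2u/dtau^2 = -(Gamma_uuu*(1)^2 + 2*Gamma_uuv*(1)*(0) + Gamma_uvv*(0)^2) = 1177/1283
d^2v/dtau^2 = -(Gamma_vuu*(1)^2 + 2*Gamma_vuv*(1)*(0) + Gamma_vvv*(0)^2) = 75/1283

Answer: Gamma_uuu = -1177/1283, Gamma_uuv = 0, Gamma_uvv = -1587/1283, Gamma_vuu = -75/1283, Gamma_vuv = 0, Gamma_vvv = -729/1283; accelerations (d^2u/dtau^2, d^2v/dtau^2) = (1177/1283, 75/1283)


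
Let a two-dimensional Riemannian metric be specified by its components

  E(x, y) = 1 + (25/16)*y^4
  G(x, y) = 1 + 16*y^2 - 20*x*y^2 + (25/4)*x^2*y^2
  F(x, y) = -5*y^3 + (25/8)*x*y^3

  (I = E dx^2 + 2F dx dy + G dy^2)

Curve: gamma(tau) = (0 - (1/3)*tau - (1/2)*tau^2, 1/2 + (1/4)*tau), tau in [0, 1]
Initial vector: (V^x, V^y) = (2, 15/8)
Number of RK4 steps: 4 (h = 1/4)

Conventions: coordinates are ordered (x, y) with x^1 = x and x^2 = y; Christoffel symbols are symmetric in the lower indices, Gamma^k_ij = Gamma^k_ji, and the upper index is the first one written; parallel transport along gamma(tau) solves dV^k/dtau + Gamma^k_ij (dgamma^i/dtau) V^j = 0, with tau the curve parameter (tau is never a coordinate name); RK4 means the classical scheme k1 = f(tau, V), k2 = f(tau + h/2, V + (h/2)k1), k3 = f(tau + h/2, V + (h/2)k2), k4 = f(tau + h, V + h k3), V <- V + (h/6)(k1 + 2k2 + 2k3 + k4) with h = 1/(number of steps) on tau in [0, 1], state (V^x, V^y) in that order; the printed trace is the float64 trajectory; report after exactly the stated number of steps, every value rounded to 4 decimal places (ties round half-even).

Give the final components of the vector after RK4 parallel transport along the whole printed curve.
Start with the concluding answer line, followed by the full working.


Answer: V^x = 2.1297, V^y = 1.0744

gamma'(tau) = (-1/3 - tau, 1/4); f(tau, V)^k = -Gamma^k_ij(gamma(tau)) gamma'^i(tau) V^j; h = 1/4; intermediate values shown to 6 dp
curve data and Christoffel symbols at the stage parameters:
  tau = 0.000000: gamma = (0.000000, 0.500000), gamma' = (-0.333333, 0.250000); Gamma_xxx = 0.000000, Gamma_xxy = 0.076628, Gamma_xyy = -0.245211, Gamma_yxx = 0.000000, Gamma_yxy = -0.490421, Gamma_yyy = 1.569349
  tau = 0.125000: gamma = (-0.049479, 0.531250), gamma' = (-0.458333, 0.250000); Gamma_xxx = 0.000000, Gamma_xxy = 0.079096, Gamma_xyy = -0.245585, Gamma_yxx = 0.000000, Gamma_yxy = -0.491171, Gamma_yyy = 1.525038
  tau = 0.250000: gamma = (-0.114583, 0.562500), gamma' = (-0.583333, 0.250000); Gamma_xxx = 0.000000, Gamma_xxy = 0.079797, Gamma_xyy = -0.243233, Gamma_yxx = 0.000000, Gamma_yxy = -0.486465, Gamma_yyy = 1.482818
  tau = 0.375000: gamma = (-0.195312, 0.593750), gamma' = (-0.708333, 0.250000); Gamma_xxx = 0.000000, Gamma_xxy = 0.078848, Gamma_xyy = -0.238413, Gamma_yxx = 0.000000, Gamma_yxy = -0.476826, Gamma_yyy = 1.441771
  tau = 0.500000: gamma = (-0.291667, 0.625000), gamma' = (-0.833333, 0.250000); Gamma_xxx = 0.000000, Gamma_xxy = 0.076487, Gamma_xyy = -0.231501, Gamma_yxx = 0.000000, Gamma_yxy = -0.463002, Gamma_yyy = 1.401352
  tau = 0.625000: gamma = (-0.403646, 0.656250), gamma' = (-0.958333, 0.250000); Gamma_xxx = 0.000000, Gamma_xxy = 0.073018, Gamma_xyy = -0.222935, Gamma_yxx = 0.000000, Gamma_yxy = -0.445871, Gamma_yyy = 1.361321
  tau = 0.750000: gamma = (-0.531250, 0.687500), gamma' = (-1.083333, 0.250000); Gamma_xxx = 0.000000, Gamma_xxy = 0.068765, Gamma_xyy = -0.213172, Gamma_yxx = 0.000000, Gamma_yxy = -0.426344, Gamma_yyy = 1.321665
  tau = 0.875000: gamma = (-0.674479, 0.718750), gamma' = (-1.208333, 0.250000); Gamma_xxx = 0.000000, Gamma_xxy = 0.064035, Gamma_xyy = -0.202640, Gamma_yxx = 0.000000, Gamma_yxy = -0.405280, Gamma_yyy = 1.282505
  tau = 1.000000: gamma = (-0.833333, 0.750000), gamma' = (-1.333333, 0.250000); Gamma_xxx = 0.000000, Gamma_xxy = 0.059091, Gamma_xyy = -0.191716, Gamma_yxx = 0.000000, Gamma_yxy = -0.383433, Gamma_yyy = 1.244026
step 0: V^x = 2.0000, V^y = 1.8750
step 1: k1 = (0.124521, -0.796935), k2 = (0.133508, -0.829059), k3 = (0.133094, -0.826486), k4 = (0.138549, -0.844634); V <- V + (h/6)(k1 + 2k2 + 2k3 + k4): V^x = 2.0332, V^y = 1.6686
step 2: k1 = (0.138579, -0.844816), k2 = (0.140040, -0.846871), k3 = (0.140006, -0.846670), k4 = (0.137642, -0.833190); V <- V + (h/6)(k1 + 2k2 + 2k3 + k4): V^x = 2.0680, V^y = 1.4576
step 3: k1 = (0.137720, -0.833666), k2 = (0.132068, -0.806453), k3 = (0.132508, -0.809143), k4 = (0.124292, -0.770613); V <- V + (h/6)(k1 + 2k2 + 2k3 + k4): V^x = 2.1010, V^y = 1.2561
step 4: k1 = (0.124398, -0.771270), k2 = (0.114601, -0.725308), k3 = (0.115356, -0.730088), k4 = (0.104579, -0.678601); V <- V + (h/6)(k1 + 2k2 + 2k3 + k4): V^x = 2.1297, V^y = 1.0744


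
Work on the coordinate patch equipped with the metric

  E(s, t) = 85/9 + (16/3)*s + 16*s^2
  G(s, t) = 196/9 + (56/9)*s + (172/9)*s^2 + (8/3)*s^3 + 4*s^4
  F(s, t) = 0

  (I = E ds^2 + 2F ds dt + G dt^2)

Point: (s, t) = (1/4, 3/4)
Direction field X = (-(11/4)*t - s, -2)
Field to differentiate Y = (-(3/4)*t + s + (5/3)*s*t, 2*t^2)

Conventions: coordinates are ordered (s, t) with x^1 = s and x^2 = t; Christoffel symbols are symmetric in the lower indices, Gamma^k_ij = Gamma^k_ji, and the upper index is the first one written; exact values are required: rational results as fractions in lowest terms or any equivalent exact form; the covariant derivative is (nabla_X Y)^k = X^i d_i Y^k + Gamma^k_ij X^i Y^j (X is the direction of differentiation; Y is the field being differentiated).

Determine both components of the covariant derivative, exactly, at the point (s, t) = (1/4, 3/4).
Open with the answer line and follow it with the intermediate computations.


Answer: (nabla_X Y)^s = -15049/5088, (nabla_X Y)^t = -13089/1904

E = 106/9, F = 0, G = 14161/576 at the point
E_s = 40/3, E_t = 0, F_s = 0, F_t = 0, G_s = 595/36, G_t = 0
EG - F^2 = 750533/2592;  g^inv = (2592/750533) * [[14161/576, 0], [0, 106/9]]
first-kind symbols [ij,l] = (1/2)(d_i g_jl + d_j g_il - d_l g_ij): [ss,s] = E_s/2 = 20/3, [ss,t] = F_s - E_t/2 = 0, [st,s] = E_t/2 = 0, [st,t] = G_s/2 = 595/72, [tt,s] = F_t - G_s/2 = -595/72, [tt,t] = G_t/2 = 0
Gamma^s_ij = (G*[ij,s] - F*[ij,t])/(EG - F^2), Gamma^t_ij = (E*[ij,t] - F*[ij,s])/(EG - F^2)
Gamma_sss = 30/53, Gamma_sst = 0, Gamma_stt = -595/848, Gamma_tss = 0, Gamma_tst = 40/119, Gamma_ttt = 0
X = (-37/16, -2), Y = (0, 9/8) at the point


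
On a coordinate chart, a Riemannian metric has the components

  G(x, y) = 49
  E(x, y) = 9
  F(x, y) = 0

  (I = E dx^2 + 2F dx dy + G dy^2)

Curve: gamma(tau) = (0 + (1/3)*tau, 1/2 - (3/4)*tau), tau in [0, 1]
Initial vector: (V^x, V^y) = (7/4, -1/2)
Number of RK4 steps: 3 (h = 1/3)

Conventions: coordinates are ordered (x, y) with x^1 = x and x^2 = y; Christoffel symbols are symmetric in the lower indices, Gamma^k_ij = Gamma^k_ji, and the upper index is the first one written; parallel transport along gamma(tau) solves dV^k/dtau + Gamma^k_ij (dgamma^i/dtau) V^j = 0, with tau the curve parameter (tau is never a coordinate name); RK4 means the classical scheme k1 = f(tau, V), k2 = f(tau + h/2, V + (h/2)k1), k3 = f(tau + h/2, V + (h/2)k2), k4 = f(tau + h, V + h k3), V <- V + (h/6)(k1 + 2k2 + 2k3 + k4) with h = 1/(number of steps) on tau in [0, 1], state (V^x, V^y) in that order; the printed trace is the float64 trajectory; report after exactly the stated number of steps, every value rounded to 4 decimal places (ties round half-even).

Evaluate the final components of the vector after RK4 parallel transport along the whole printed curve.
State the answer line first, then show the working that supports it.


Answer: V^x = 1.7500, V^y = -0.5000

gamma'(tau) = (1/3, -3/4); f(tau, V)^k = -Gamma^k_ij(gamma(tau)) gamma'^i(tau) V^j; h = 1/3; intermediate values shown to 6 dp
curve data and Christoffel symbols at the stage parameters:
  tau = 0.000000: gamma = (0.000000, 0.500000), gamma' = (0.333333, -0.750000); Gamma_xxx = 0.000000, Gamma_xxy = 0.000000, Gamma_xyy = 0.000000, Gamma_yxx = 0.000000, Gamma_yxy = 0.000000, Gamma_yyy = 0.000000
  tau = 0.166667: gamma = (0.055556, 0.375000), gamma' = (0.333333, -0.750000); Gamma_xxx = 0.000000, Gamma_xxy = 0.000000, Gamma_xyy = 0.000000, Gamma_yxx = 0.000000, Gamma_yxy = 0.000000, Gamma_yyy = 0.000000
  tau = 0.333333: gamma = (0.111111, 0.250000), gamma' = (0.333333, -0.750000); Gamma_xxx = 0.000000, Gamma_xxy = 0.000000, Gamma_xyy = 0.000000, Gamma_yxx = 0.000000, Gamma_yxy = 0.000000, Gamma_yyy = 0.000000
  tau = 0.500000: gamma = (0.166667, 0.125000), gamma' = (0.333333, -0.750000); Gamma_xxx = 0.000000, Gamma_xxy = 0.000000, Gamma_xyy = 0.000000, Gamma_yxx = 0.000000, Gamma_yxy = 0.000000, Gamma_yyy = 0.000000
  tau = 0.666667: gamma = (0.222222, 0.000000), gamma' = (0.333333, -0.750000); Gamma_xxx = 0.000000, Gamma_xxy = 0.000000, Gamma_xyy = 0.000000, Gamma_yxx = 0.000000, Gamma_yxy = 0.000000, Gamma_yyy = 0.000000
  tau = 0.833333: gamma = (0.277778, -0.125000), gamma' = (0.333333, -0.750000); Gamma_xxx = 0.000000, Gamma_xxy = 0.000000, Gamma_xyy = 0.000000, Gamma_yxx = 0.000000, Gamma_yxy = 0.000000, Gamma_yyy = 0.000000
  tau = 1.000000: gamma = (0.333333, -0.250000), gamma' = (0.333333, -0.750000); Gamma_xxx = 0.000000, Gamma_xxy = 0.000000, Gamma_xyy = 0.000000, Gamma_yxx = 0.000000, Gamma_yxy = 0.000000, Gamma_yyy = 0.000000
step 0: V^x = 1.7500, V^y = -0.5000
step 1: k1 = (0.000000, 0.000000), k2 = (0.000000, 0.000000), k3 = (0.000000, 0.000000), k4 = (0.000000, 0.000000); V <- V + (h/6)(k1 + 2k2 + 2k3 + k4): V^x = 1.7500, V^y = -0.5000
step 2: k1 = (0.000000, 0.000000), k2 = (0.000000, 0.000000), k3 = (0.000000, 0.000000), k4 = (0.000000, 0.000000); V <- V + (h/6)(k1 + 2k2 + 2k3 + k4): V^x = 1.7500, V^y = -0.5000
step 3: k1 = (0.000000, 0.000000), k2 = (0.000000, 0.000000), k3 = (0.000000, 0.000000), k4 = (0.000000, 0.000000); V <- V + (h/6)(k1 + 2k2 + 2k3 + k4): V^x = 1.7500, V^y = -0.5000
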